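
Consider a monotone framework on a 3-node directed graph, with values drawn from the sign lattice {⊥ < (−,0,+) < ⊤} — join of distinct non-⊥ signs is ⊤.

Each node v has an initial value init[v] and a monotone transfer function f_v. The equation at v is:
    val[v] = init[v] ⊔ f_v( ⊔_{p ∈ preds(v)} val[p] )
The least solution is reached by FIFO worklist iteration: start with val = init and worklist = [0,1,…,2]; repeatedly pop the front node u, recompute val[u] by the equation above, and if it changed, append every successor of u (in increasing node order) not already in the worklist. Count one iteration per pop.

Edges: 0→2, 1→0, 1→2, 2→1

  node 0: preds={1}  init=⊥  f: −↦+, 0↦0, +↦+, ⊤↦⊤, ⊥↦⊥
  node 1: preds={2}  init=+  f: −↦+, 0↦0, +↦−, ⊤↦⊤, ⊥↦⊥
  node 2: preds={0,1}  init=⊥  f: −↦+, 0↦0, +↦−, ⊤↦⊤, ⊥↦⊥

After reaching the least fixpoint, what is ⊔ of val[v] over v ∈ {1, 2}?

Worklist (4 pops):
  #1 pop 0: in=+ → + (was ⊥); enqueue []
  #2 pop 1: in=⊥ → + (no change)
  #3 pop 2: in=+ → − (was ⊥); enqueue [1]
  #4 pop 1: in=− → + (no change)

Fixpoint:
  val[0] = +
  val[1] = +
  val[2] = −

⊤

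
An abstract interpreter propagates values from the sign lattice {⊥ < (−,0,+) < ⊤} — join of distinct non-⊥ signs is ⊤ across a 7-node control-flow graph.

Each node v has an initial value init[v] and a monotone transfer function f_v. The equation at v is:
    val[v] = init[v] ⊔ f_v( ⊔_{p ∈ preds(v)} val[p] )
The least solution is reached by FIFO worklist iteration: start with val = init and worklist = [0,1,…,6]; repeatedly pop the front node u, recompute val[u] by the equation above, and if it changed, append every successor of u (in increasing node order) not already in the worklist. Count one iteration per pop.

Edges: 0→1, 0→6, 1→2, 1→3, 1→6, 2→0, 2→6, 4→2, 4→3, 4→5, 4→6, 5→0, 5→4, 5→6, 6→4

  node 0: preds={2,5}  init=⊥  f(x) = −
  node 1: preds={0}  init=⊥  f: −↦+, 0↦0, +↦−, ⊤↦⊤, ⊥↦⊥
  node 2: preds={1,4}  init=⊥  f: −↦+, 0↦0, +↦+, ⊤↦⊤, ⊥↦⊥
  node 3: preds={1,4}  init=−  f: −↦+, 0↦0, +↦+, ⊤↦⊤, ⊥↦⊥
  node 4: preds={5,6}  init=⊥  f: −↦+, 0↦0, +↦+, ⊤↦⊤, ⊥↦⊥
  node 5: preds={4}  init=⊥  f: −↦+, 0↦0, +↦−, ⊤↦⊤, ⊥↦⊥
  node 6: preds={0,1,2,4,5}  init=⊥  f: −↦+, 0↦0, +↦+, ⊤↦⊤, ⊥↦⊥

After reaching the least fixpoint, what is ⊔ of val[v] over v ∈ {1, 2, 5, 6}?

⊤

Trace (15 dequeues):
  [1] u=0 | in ⊥ | out − | prev ⊥ | push {}
  [2] u=1 | in − | out + | prev ⊥ | push {}
  [3] u=2 | in + | out + | prev ⊥ | push {0}
  [4] u=3 | in + | out ⊤ | prev − | push {}
  [5] u=4 | in ⊥ | out ⊥ | ==
  [6] u=5 | in ⊥ | out ⊥ | ==
  [7] u=6 | in ⊤ | out ⊤ | prev ⊥ | push {4}
  [8] u=0 | in + | out − | ==
  [9] u=4 | in ⊤ | out ⊤ | prev ⊥ | push {2,3,5,6}
  [10] u=2 | in ⊤ | out ⊤ | prev + | push {0}
  [11] u=3 | in ⊤ | out ⊤ | ==
  [12] u=5 | in ⊤ | out ⊤ | prev ⊥ | push {4}
  [13] u=6 | in ⊤ | out ⊤ | ==
  [14] u=0 | in ⊤ | out − | ==
  [15] u=4 | in ⊤ | out ⊤ | ==

Converged values:
  [0] −
  [1] +
  [2] ⊤
  [3] ⊤
  [4] ⊤
  [5] ⊤
  [6] ⊤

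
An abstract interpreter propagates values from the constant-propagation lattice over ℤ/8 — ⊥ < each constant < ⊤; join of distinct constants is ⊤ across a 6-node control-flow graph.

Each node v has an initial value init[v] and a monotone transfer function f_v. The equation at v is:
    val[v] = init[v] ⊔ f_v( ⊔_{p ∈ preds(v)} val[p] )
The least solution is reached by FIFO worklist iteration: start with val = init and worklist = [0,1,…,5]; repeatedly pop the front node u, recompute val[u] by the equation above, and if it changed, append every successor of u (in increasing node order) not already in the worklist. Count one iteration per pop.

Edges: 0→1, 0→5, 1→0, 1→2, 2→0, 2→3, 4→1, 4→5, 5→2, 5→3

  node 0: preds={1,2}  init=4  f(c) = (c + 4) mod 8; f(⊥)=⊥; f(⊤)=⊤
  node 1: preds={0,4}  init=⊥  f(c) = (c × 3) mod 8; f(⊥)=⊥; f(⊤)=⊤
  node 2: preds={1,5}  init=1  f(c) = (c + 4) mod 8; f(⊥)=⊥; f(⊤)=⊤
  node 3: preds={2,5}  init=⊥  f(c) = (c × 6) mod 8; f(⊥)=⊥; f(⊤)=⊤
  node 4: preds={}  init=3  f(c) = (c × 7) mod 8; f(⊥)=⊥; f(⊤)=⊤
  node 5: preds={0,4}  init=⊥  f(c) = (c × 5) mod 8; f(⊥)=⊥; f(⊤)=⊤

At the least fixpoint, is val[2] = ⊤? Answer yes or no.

yes

Worklist (9 pops):
  #1 pop 0: in=1 → ⊤ (was 4); enqueue []
  #2 pop 1: in=⊤ → ⊤ (was ⊥); enqueue [0]
  #3 pop 2: in=⊤ → ⊤ (was 1); enqueue []
  #4 pop 3: in=⊤ → ⊤ (was ⊥); enqueue []
  #5 pop 4: in=⊥ → 3 (no change)
  #6 pop 5: in=⊤ → ⊤ (was ⊥); enqueue [2,3]
  #7 pop 0: in=⊤ → ⊤ (no change)
  #8 pop 2: in=⊤ → ⊤ (no change)
  #9 pop 3: in=⊤ → ⊤ (no change)

Fixpoint:
  val[0] = ⊤
  val[1] = ⊤
  val[2] = ⊤
  val[3] = ⊤
  val[4] = 3
  val[5] = ⊤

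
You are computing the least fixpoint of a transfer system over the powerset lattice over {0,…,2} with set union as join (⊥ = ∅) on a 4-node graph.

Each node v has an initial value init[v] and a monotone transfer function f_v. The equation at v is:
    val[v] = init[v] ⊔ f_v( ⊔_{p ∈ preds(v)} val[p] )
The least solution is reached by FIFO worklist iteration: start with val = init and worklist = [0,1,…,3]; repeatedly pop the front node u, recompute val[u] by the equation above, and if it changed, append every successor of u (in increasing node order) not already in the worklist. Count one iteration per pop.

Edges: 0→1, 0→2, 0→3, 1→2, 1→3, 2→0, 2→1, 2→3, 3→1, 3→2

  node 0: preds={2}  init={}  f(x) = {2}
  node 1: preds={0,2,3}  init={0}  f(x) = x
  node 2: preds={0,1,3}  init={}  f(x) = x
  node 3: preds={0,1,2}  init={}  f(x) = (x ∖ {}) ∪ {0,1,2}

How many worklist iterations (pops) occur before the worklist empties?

10

Iteration log — 10 steps:
  step 1. node 0  ⊔preds={}  new={2}  old={}  +wl: 
  step 2. node 1  ⊔preds={2}  new={0,2}  old={0}  +wl: 
  step 3. node 2  ⊔preds={0,2}  new={0,2}  old={}  +wl: 0,1
  step 4. node 3  ⊔preds={0,2}  new={0,1,2}  old={}  +wl: 2
  step 5. node 0  ⊔preds={0,2}  new={2}  stable
  step 6. node 1  ⊔preds={0,1,2}  new={0,1,2}  old={0,2}  +wl: 3
  step 7. node 2  ⊔preds={0,1,2}  new={0,1,2}  old={0,2}  +wl: 0,1
  step 8. node 3  ⊔preds={0,1,2}  new={0,1,2}  stable
  step 9. node 0  ⊔preds={0,1,2}  new={2}  stable
  step 10. node 1  ⊔preds={0,1,2}  new={0,1,2}  stable

Least fixpoint reached:
  node 0: {2}
  node 1: {0,1,2}
  node 2: {0,1,2}
  node 3: {0,1,2}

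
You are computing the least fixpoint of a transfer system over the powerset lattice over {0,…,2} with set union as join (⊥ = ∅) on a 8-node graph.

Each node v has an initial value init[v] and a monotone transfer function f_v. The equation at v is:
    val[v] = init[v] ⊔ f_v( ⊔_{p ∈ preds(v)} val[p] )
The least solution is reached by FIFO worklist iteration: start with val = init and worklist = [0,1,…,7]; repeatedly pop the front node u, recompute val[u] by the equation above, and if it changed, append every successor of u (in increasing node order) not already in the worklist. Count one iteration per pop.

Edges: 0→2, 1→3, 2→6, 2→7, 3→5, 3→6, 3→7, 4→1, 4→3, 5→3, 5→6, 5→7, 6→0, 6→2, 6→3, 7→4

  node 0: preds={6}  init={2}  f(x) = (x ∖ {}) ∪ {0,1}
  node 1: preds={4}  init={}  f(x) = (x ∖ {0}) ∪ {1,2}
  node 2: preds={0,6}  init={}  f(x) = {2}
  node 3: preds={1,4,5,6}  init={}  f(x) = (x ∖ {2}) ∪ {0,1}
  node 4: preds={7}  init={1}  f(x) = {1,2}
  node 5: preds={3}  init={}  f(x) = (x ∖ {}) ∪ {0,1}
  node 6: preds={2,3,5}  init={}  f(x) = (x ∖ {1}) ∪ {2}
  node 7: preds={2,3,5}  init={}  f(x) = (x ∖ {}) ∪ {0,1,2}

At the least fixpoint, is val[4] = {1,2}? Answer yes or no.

yes

Worklist (13 pops):
  #1 pop 0: in={} → {0,1,2} (was {2}); enqueue []
  #2 pop 1: in={1} → {1,2} (was {}); enqueue []
  #3 pop 2: in={0,1,2} → {2} (was {}); enqueue []
  #4 pop 3: in={1,2} → {0,1} (was {}); enqueue []
  #5 pop 4: in={} → {1,2} (was {1}); enqueue [1,3]
  #6 pop 5: in={0,1} → {0,1} (was {}); enqueue []
  #7 pop 6: in={0,1,2} → {0,2} (was {}); enqueue [0,2]
  #8 pop 7: in={0,1,2} → {0,1,2} (was {}); enqueue [4]
  #9 pop 1: in={1,2} → {1,2} (no change)
  #10 pop 3: in={0,1,2} → {0,1} (no change)
  #11 pop 0: in={0,2} → {0,1,2} (no change)
  #12 pop 2: in={0,1,2} → {2} (no change)
  #13 pop 4: in={0,1,2} → {1,2} (no change)

Fixpoint:
  val[0] = {0,1,2}
  val[1] = {1,2}
  val[2] = {2}
  val[3] = {0,1}
  val[4] = {1,2}
  val[5] = {0,1}
  val[6] = {0,2}
  val[7] = {0,1,2}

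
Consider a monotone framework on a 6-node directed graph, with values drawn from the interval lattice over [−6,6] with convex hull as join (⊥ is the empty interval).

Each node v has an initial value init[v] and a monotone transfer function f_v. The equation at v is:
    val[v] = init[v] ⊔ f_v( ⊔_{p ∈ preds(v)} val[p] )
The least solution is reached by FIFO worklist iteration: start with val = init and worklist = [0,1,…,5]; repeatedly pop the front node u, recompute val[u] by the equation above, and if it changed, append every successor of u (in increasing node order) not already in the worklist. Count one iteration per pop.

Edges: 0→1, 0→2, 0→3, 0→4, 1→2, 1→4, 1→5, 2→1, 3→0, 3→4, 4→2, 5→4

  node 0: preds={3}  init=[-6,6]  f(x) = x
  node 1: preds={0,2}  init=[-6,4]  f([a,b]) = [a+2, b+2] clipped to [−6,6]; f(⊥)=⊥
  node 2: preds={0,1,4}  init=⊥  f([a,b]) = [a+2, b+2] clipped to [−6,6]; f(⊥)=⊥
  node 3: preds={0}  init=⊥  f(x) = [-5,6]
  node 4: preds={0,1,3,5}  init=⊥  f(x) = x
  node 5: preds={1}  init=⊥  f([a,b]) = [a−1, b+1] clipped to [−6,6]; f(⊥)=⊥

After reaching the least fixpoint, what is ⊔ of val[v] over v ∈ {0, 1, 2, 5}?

Trace (10 dequeues):
  [1] u=0 | in ⊥ | out [-6,6] | ==
  [2] u=1 | in [-6,6] | out [-6,6] | prev [-6,4] | push {}
  [3] u=2 | in [-6,6] | out [-4,6] | prev ⊥ | push {1}
  [4] u=3 | in [-6,6] | out [-5,6] | prev ⊥ | push {0}
  [5] u=4 | in [-6,6] | out [-6,6] | prev ⊥ | push {2}
  [6] u=5 | in [-6,6] | out [-6,6] | prev ⊥ | push {4}
  [7] u=1 | in [-6,6] | out [-6,6] | ==
  [8] u=0 | in [-5,6] | out [-6,6] | ==
  [9] u=2 | in [-6,6] | out [-4,6] | ==
  [10] u=4 | in [-6,6] | out [-6,6] | ==

Converged values:
  [0] [-6,6]
  [1] [-6,6]
  [2] [-4,6]
  [3] [-5,6]
  [4] [-6,6]
  [5] [-6,6]

[-6,6]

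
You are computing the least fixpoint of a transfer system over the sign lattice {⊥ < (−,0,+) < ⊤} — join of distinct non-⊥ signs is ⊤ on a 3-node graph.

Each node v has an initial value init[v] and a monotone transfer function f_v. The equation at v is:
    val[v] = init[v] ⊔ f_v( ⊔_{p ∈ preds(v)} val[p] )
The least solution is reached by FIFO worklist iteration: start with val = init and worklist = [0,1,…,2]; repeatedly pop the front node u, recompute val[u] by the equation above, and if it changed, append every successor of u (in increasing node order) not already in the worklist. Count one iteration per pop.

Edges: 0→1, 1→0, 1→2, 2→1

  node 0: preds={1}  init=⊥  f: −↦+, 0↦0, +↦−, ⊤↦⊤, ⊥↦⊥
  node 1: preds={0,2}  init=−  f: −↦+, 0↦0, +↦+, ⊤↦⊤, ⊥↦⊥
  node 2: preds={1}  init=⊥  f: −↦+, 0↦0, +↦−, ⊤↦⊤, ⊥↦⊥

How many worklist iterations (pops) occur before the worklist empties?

5

Trace (5 dequeues):
  [1] u=0 | in − | out + | prev ⊥ | push {}
  [2] u=1 | in + | out ⊤ | prev − | push {0}
  [3] u=2 | in ⊤ | out ⊤ | prev ⊥ | push {1}
  [4] u=0 | in ⊤ | out ⊤ | prev + | push {}
  [5] u=1 | in ⊤ | out ⊤ | ==

Converged values:
  [0] ⊤
  [1] ⊤
  [2] ⊤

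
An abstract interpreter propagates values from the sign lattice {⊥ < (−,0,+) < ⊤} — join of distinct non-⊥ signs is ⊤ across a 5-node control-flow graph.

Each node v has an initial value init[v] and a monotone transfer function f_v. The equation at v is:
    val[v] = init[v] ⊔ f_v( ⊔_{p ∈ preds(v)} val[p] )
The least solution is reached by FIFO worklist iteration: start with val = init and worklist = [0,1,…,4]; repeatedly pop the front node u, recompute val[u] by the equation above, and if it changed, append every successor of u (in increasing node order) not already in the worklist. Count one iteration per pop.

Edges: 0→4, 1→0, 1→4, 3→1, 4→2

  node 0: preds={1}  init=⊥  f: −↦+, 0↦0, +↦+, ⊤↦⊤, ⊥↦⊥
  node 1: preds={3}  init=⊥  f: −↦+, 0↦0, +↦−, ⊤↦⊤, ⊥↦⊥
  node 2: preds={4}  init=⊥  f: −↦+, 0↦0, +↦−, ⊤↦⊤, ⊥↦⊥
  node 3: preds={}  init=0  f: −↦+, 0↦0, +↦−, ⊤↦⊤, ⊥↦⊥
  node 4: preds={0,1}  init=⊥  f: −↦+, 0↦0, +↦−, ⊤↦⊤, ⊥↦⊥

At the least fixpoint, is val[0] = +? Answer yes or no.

no

Worklist (8 pops):
  #1 pop 0: in=⊥ → ⊥ (no change)
  #2 pop 1: in=0 → 0 (was ⊥); enqueue [0]
  #3 pop 2: in=⊥ → ⊥ (no change)
  #4 pop 3: in=⊥ → 0 (no change)
  #5 pop 4: in=0 → 0 (was ⊥); enqueue [2]
  #6 pop 0: in=0 → 0 (was ⊥); enqueue [4]
  #7 pop 2: in=0 → 0 (was ⊥); enqueue []
  #8 pop 4: in=0 → 0 (no change)

Fixpoint:
  val[0] = 0
  val[1] = 0
  val[2] = 0
  val[3] = 0
  val[4] = 0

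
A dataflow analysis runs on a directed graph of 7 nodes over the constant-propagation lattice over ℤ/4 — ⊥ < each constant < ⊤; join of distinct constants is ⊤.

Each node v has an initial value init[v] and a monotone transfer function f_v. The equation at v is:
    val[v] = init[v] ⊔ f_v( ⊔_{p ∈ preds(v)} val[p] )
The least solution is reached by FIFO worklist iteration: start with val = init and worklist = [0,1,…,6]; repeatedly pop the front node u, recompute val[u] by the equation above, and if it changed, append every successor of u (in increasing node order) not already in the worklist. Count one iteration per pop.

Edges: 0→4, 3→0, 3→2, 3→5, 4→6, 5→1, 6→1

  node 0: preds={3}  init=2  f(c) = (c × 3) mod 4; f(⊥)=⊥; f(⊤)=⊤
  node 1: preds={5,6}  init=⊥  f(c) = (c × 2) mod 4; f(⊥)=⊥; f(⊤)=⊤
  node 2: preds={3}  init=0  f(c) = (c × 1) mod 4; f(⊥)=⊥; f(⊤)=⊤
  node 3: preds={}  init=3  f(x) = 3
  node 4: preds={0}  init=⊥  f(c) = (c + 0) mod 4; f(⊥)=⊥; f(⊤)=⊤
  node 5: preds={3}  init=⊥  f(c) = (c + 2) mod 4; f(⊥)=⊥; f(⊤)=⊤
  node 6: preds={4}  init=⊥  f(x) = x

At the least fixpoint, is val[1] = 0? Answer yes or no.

Trace (8 dequeues):
  [1] u=0 | in 3 | out ⊤ | prev 2 | push {}
  [2] u=1 | in ⊥ | out ⊥ | ==
  [3] u=2 | in 3 | out ⊤ | prev 0 | push {}
  [4] u=3 | in ⊥ | out 3 | ==
  [5] u=4 | in ⊤ | out ⊤ | prev ⊥ | push {}
  [6] u=5 | in 3 | out 1 | prev ⊥ | push {1}
  [7] u=6 | in ⊤ | out ⊤ | prev ⊥ | push {}
  [8] u=1 | in ⊤ | out ⊤ | prev ⊥ | push {}

Converged values:
  [0] ⊤
  [1] ⊤
  [2] ⊤
  [3] 3
  [4] ⊤
  [5] 1
  [6] ⊤

no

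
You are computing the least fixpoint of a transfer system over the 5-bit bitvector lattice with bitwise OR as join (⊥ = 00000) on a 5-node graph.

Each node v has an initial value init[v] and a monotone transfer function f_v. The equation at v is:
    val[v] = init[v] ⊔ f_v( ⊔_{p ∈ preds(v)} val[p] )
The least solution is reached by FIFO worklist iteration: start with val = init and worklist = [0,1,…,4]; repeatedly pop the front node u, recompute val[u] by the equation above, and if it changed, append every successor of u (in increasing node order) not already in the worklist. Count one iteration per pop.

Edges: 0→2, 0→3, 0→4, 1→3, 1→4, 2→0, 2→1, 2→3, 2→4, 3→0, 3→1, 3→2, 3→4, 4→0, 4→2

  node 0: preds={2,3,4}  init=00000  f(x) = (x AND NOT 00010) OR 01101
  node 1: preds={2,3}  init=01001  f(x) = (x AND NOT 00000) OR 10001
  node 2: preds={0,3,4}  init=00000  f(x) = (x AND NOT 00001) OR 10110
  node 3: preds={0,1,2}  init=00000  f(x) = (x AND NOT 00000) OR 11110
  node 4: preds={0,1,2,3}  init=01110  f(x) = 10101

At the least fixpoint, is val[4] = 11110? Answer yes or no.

no

Worklist (10 pops):
  #1 pop 0: in=01110 → 01101 (was 00000); enqueue []
  #2 pop 1: in=00000 → 11001 (was 01001); enqueue []
  #3 pop 2: in=01111 → 11110 (was 00000); enqueue [0,1]
  #4 pop 3: in=11111 → 11111 (was 00000); enqueue [2]
  #5 pop 4: in=11111 → 11111 (was 01110); enqueue []
  #6 pop 0: in=11111 → 11101 (was 01101); enqueue [3,4]
  #7 pop 1: in=11111 → 11111 (was 11001); enqueue []
  #8 pop 2: in=11111 → 11110 (no change)
  #9 pop 3: in=11111 → 11111 (no change)
  #10 pop 4: in=11111 → 11111 (no change)

Fixpoint:
  val[0] = 11101
  val[1] = 11111
  val[2] = 11110
  val[3] = 11111
  val[4] = 11111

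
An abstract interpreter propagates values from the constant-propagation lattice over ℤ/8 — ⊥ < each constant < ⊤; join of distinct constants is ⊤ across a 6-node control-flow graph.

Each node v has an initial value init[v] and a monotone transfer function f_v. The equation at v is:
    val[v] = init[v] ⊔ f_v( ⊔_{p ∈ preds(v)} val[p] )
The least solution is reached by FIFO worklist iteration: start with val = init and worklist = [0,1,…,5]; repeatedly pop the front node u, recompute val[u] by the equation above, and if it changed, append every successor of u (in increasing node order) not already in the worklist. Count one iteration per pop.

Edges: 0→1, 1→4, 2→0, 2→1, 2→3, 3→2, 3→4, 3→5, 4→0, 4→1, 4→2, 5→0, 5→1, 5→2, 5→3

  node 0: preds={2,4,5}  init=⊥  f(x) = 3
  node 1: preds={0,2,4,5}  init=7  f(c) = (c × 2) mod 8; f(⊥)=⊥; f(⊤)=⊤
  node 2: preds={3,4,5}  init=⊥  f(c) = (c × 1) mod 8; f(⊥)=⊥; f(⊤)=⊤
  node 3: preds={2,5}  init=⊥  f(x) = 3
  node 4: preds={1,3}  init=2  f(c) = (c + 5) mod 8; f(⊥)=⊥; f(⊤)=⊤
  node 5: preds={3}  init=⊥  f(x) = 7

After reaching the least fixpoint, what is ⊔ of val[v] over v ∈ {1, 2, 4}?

⊤

Trace (12 dequeues):
  [1] u=0 | in 2 | out 3 | prev ⊥ | push {}
  [2] u=1 | in ⊤ | out ⊤ | prev 7 | push {}
  [3] u=2 | in 2 | out 2 | prev ⊥ | push {0,1}
  [4] u=3 | in 2 | out 3 | prev ⊥ | push {2}
  [5] u=4 | in ⊤ | out ⊤ | prev 2 | push {}
  [6] u=5 | in 3 | out 7 | prev ⊥ | push {3}
  [7] u=0 | in ⊤ | out 3 | ==
  [8] u=1 | in ⊤ | out ⊤ | ==
  [9] u=2 | in ⊤ | out ⊤ | prev 2 | push {0,1}
  [10] u=3 | in ⊤ | out 3 | ==
  [11] u=0 | in ⊤ | out 3 | ==
  [12] u=1 | in ⊤ | out ⊤ | ==

Converged values:
  [0] 3
  [1] ⊤
  [2] ⊤
  [3] 3
  [4] ⊤
  [5] 7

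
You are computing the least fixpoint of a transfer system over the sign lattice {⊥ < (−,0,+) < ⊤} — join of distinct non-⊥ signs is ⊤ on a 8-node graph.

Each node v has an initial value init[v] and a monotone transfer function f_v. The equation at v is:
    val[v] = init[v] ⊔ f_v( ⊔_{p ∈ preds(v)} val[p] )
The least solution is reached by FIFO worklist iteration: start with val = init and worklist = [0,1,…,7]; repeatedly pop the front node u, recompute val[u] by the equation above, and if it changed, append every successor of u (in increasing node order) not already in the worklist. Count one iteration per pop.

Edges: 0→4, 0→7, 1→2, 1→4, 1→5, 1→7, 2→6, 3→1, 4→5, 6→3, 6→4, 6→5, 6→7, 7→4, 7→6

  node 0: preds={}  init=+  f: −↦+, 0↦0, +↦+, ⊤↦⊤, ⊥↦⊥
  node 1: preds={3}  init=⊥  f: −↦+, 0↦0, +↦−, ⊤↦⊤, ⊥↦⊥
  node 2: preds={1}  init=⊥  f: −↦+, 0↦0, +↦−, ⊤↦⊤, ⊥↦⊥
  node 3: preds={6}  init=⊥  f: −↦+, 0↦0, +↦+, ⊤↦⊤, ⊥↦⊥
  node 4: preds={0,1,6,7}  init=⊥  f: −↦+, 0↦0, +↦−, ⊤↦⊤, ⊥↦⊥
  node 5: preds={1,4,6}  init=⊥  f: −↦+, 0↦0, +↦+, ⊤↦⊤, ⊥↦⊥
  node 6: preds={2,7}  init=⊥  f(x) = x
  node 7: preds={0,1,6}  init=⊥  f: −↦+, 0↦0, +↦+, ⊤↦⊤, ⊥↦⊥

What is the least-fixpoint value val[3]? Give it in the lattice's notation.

Trace (30 dequeues):
  [1] u=0 | in ⊥ | out + | ==
  [2] u=1 | in ⊥ | out ⊥ | ==
  [3] u=2 | in ⊥ | out ⊥ | ==
  [4] u=3 | in ⊥ | out ⊥ | ==
  [5] u=4 | in + | out − | prev ⊥ | push {}
  [6] u=5 | in − | out + | prev ⊥ | push {}
  [7] u=6 | in ⊥ | out ⊥ | ==
  [8] u=7 | in + | out + | prev ⊥ | push {4,6}
  [9] u=4 | in + | out − | ==
  [10] u=6 | in + | out + | prev ⊥ | push {3,4,5,7}
  [11] u=3 | in + | out + | prev ⊥ | push {1}
  [12] u=4 | in + | out − | ==
  [13] u=5 | in ⊤ | out ⊤ | prev + | push {}
  [14] u=7 | in + | out + | ==
  [15] u=1 | in + | out − | prev ⊥ | push {2,4,5,7}
  [16] u=2 | in − | out + | prev ⊥ | push {6}
  [17] u=4 | in ⊤ | out ⊤ | prev − | push {}
  [18] u=5 | in ⊤ | out ⊤ | ==
  [19] u=7 | in ⊤ | out ⊤ | prev + | push {4}
  [20] u=6 | in ⊤ | out ⊤ | prev + | push {3,5,7}
  [21] u=4 | in ⊤ | out ⊤ | ==
  [22] u=3 | in ⊤ | out ⊤ | prev + | push {1}
  [23] u=5 | in ⊤ | out ⊤ | ==
  [24] u=7 | in ⊤ | out ⊤ | ==
  [25] u=1 | in ⊤ | out ⊤ | prev − | push {2,4,5,7}
  [26] u=2 | in ⊤ | out ⊤ | prev + | push {6}
  [27] u=4 | in ⊤ | out ⊤ | ==
  [28] u=5 | in ⊤ | out ⊤ | ==
  [29] u=7 | in ⊤ | out ⊤ | ==
  [30] u=6 | in ⊤ | out ⊤ | ==

Converged values:
  [0] +
  [1] ⊤
  [2] ⊤
  [3] ⊤
  [4] ⊤
  [5] ⊤
  [6] ⊤
  [7] ⊤

⊤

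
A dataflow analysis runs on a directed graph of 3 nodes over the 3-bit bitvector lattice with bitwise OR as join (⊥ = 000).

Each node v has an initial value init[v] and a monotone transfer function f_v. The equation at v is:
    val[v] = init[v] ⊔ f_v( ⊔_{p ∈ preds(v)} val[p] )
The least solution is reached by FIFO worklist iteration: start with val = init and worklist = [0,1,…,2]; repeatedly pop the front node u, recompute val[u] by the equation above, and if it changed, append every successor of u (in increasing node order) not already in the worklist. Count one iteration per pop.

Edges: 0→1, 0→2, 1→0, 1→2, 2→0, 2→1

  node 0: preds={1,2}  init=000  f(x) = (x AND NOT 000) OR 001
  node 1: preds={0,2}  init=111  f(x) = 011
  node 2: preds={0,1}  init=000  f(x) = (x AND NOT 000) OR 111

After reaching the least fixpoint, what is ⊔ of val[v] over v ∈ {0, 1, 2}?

Trace (5 dequeues):
  [1] u=0 | in 111 | out 111 | prev 000 | push {}
  [2] u=1 | in 111 | out 111 | ==
  [3] u=2 | in 111 | out 111 | prev 000 | push {0,1}
  [4] u=0 | in 111 | out 111 | ==
  [5] u=1 | in 111 | out 111 | ==

Converged values:
  [0] 111
  [1] 111
  [2] 111

111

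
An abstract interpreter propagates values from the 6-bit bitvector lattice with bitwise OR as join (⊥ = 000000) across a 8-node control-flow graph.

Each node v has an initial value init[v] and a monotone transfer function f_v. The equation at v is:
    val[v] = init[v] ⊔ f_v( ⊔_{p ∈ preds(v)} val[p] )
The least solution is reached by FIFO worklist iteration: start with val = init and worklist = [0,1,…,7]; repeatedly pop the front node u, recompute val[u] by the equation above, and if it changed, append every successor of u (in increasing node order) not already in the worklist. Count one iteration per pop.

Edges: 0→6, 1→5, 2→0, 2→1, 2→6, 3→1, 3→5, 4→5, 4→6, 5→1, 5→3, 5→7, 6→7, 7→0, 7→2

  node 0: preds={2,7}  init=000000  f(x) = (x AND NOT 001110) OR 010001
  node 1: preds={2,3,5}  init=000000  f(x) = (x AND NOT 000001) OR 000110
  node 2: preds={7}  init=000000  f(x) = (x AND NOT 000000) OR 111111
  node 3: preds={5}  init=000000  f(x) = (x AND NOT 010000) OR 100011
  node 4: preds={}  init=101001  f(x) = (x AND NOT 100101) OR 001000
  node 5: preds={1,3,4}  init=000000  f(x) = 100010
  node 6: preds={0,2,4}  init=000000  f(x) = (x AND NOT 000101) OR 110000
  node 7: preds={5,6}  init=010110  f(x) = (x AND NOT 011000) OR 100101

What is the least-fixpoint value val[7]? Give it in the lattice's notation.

110111

Iteration log — 14 steps:
  step 1. node 0  ⊔preds=010110  new=010001  old=000000  +wl: 
  step 2. node 1  ⊔preds=000000  new=000110  old=000000  +wl: 
  step 3. node 2  ⊔preds=010110  new=111111  old=000000  +wl: 0,1
  step 4. node 3  ⊔preds=000000  new=100011  old=000000  +wl: 
  step 5. node 4  ⊔preds=000000  new=101001  stable
  step 6. node 5  ⊔preds=101111  new=100010  old=000000  +wl: 3
  step 7. node 6  ⊔preds=111111  new=111010  old=000000  +wl: 
  step 8. node 7  ⊔preds=111010  new=110111  old=010110  +wl: 2
  step 9. node 0  ⊔preds=111111  new=110001  old=010001  +wl: 6
  step 10. node 1  ⊔preds=111111  new=111110  old=000110  +wl: 5
  step 11. node 3  ⊔preds=100010  new=100011  stable
  step 12. node 2  ⊔preds=110111  new=111111  stable
  step 13. node 6  ⊔preds=111111  new=111010  stable
  step 14. node 5  ⊔preds=111111  new=100010  stable

Least fixpoint reached:
  node 0: 110001
  node 1: 111110
  node 2: 111111
  node 3: 100011
  node 4: 101001
  node 5: 100010
  node 6: 111010
  node 7: 110111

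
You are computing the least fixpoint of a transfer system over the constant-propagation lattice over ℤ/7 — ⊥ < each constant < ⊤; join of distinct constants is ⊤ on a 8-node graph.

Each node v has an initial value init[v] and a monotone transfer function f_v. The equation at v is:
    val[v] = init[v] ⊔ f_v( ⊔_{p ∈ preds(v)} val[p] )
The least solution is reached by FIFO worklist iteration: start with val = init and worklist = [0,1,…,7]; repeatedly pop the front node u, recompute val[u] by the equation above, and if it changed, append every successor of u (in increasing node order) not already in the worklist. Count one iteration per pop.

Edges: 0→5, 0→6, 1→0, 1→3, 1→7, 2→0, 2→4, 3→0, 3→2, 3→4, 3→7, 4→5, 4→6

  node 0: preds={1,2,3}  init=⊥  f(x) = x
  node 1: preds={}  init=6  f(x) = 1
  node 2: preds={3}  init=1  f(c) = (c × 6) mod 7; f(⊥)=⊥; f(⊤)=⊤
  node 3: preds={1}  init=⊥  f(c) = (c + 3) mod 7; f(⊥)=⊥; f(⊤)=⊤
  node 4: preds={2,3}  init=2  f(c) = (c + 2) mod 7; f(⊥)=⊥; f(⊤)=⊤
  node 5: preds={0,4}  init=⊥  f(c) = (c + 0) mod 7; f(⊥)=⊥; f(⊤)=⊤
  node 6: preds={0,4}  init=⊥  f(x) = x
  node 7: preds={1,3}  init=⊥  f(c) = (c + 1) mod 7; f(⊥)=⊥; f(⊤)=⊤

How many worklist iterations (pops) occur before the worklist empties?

Trace (12 dequeues):
  [1] u=0 | in ⊤ | out ⊤ | prev ⊥ | push {}
  [2] u=1 | in ⊥ | out ⊤ | prev 6 | push {0}
  [3] u=2 | in ⊥ | out 1 | ==
  [4] u=3 | in ⊤ | out ⊤ | prev ⊥ | push {2}
  [5] u=4 | in ⊤ | out ⊤ | prev 2 | push {}
  [6] u=5 | in ⊤ | out ⊤ | prev ⊥ | push {}
  [7] u=6 | in ⊤ | out ⊤ | prev ⊥ | push {}
  [8] u=7 | in ⊤ | out ⊤ | prev ⊥ | push {}
  [9] u=0 | in ⊤ | out ⊤ | ==
  [10] u=2 | in ⊤ | out ⊤ | prev 1 | push {0,4}
  [11] u=0 | in ⊤ | out ⊤ | ==
  [12] u=4 | in ⊤ | out ⊤ | ==

Converged values:
  [0] ⊤
  [1] ⊤
  [2] ⊤
  [3] ⊤
  [4] ⊤
  [5] ⊤
  [6] ⊤
  [7] ⊤

12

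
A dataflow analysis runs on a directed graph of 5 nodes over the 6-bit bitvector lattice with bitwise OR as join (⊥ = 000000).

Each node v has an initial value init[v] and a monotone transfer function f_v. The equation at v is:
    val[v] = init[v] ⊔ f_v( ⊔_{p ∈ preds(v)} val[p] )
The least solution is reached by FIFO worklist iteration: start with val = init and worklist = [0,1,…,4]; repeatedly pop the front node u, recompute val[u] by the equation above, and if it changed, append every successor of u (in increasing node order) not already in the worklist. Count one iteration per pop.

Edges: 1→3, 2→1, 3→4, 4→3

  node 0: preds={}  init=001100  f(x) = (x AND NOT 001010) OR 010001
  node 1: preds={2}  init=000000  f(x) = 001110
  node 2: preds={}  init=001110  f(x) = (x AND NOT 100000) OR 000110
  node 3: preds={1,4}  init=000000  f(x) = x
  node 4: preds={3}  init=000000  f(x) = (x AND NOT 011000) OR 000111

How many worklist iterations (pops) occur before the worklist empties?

Trace (7 dequeues):
  [1] u=0 | in 000000 | out 011101 | prev 001100 | push {}
  [2] u=1 | in 001110 | out 001110 | prev 000000 | push {}
  [3] u=2 | in 000000 | out 001110 | ==
  [4] u=3 | in 001110 | out 001110 | prev 000000 | push {}
  [5] u=4 | in 001110 | out 000111 | prev 000000 | push {3}
  [6] u=3 | in 001111 | out 001111 | prev 001110 | push {4}
  [7] u=4 | in 001111 | out 000111 | ==

Converged values:
  [0] 011101
  [1] 001110
  [2] 001110
  [3] 001111
  [4] 000111

7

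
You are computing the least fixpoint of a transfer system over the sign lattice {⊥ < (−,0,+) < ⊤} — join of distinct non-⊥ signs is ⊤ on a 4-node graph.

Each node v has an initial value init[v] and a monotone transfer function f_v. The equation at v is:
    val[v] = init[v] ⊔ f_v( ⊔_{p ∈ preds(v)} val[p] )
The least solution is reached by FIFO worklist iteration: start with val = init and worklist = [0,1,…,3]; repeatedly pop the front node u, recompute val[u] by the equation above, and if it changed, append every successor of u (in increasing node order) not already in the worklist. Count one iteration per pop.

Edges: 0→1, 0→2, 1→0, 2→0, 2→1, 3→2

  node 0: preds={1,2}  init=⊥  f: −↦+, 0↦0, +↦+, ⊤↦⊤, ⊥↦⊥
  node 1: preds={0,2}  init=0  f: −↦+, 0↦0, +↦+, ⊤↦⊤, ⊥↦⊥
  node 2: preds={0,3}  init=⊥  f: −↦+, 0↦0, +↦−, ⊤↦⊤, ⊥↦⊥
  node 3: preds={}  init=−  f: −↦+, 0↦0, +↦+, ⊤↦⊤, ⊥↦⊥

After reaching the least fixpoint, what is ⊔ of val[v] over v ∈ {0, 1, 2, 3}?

⊤

Worklist (8 pops):
  #1 pop 0: in=0 → 0 (was ⊥); enqueue []
  #2 pop 1: in=0 → 0 (no change)
  #3 pop 2: in=⊤ → ⊤ (was ⊥); enqueue [0,1]
  #4 pop 3: in=⊥ → − (no change)
  #5 pop 0: in=⊤ → ⊤ (was 0); enqueue [2]
  #6 pop 1: in=⊤ → ⊤ (was 0); enqueue [0]
  #7 pop 2: in=⊤ → ⊤ (no change)
  #8 pop 0: in=⊤ → ⊤ (no change)

Fixpoint:
  val[0] = ⊤
  val[1] = ⊤
  val[2] = ⊤
  val[3] = −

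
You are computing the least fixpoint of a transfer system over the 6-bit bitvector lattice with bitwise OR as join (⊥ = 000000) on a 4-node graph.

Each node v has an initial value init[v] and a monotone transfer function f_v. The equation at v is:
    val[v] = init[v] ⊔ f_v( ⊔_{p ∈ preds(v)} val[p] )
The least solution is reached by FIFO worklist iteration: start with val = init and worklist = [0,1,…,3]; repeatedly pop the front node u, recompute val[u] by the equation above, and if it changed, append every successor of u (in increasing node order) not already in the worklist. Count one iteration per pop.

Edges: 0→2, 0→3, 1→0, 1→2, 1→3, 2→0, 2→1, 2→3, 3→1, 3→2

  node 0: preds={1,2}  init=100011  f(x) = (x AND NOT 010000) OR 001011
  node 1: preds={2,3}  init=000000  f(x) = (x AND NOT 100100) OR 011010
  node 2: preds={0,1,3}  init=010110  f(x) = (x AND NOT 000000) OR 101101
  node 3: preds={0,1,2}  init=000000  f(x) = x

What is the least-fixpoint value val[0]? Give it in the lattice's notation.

101111

Iteration log — 9 steps:
  step 1. node 0  ⊔preds=010110  new=101111  old=100011  +wl: 
  step 2. node 1  ⊔preds=010110  new=011010  old=000000  +wl: 0
  step 3. node 2  ⊔preds=111111  new=111111  old=010110  +wl: 1
  step 4. node 3  ⊔preds=111111  new=111111  old=000000  +wl: 2
  step 5. node 0  ⊔preds=111111  new=101111  stable
  step 6. node 1  ⊔preds=111111  new=011011  old=011010  +wl: 0,3
  step 7. node 2  ⊔preds=111111  new=111111  stable
  step 8. node 0  ⊔preds=111111  new=101111  stable
  step 9. node 3  ⊔preds=111111  new=111111  stable

Least fixpoint reached:
  node 0: 101111
  node 1: 011011
  node 2: 111111
  node 3: 111111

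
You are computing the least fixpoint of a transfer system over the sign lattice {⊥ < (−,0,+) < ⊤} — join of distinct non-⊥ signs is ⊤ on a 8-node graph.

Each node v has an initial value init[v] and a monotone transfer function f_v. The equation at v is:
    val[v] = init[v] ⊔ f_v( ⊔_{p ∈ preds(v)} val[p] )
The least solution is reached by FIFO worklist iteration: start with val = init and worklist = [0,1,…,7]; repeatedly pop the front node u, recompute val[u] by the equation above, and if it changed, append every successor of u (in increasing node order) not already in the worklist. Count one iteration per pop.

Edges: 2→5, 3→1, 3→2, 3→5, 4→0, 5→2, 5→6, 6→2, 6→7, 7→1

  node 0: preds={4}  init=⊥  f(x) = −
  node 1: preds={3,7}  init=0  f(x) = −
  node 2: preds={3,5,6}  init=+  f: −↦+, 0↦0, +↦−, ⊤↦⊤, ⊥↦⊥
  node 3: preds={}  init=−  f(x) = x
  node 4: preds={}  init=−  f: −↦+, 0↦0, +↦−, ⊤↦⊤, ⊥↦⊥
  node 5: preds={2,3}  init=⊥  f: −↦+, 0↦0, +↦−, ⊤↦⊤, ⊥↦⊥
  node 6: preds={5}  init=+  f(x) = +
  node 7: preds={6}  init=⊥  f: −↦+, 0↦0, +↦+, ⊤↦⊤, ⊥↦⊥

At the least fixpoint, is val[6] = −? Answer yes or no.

Iteration log — 10 steps:
  step 1. node 0  ⊔preds=−  new=−  old=⊥  +wl: 
  step 2. node 1  ⊔preds=−  new=⊤  old=0  +wl: 
  step 3. node 2  ⊔preds=⊤  new=⊤  old=+  +wl: 
  step 4. node 3  ⊔preds=⊥  new=−  stable
  step 5. node 4  ⊔preds=⊥  new=−  stable
  step 6. node 5  ⊔preds=⊤  new=⊤  old=⊥  +wl: 2
  step 7. node 6  ⊔preds=⊤  new=+  stable
  step 8. node 7  ⊔preds=+  new=+  old=⊥  +wl: 1
  step 9. node 2  ⊔preds=⊤  new=⊤  stable
  step 10. node 1  ⊔preds=⊤  new=⊤  stable

Least fixpoint reached:
  node 0: −
  node 1: ⊤
  node 2: ⊤
  node 3: −
  node 4: −
  node 5: ⊤
  node 6: +
  node 7: +

no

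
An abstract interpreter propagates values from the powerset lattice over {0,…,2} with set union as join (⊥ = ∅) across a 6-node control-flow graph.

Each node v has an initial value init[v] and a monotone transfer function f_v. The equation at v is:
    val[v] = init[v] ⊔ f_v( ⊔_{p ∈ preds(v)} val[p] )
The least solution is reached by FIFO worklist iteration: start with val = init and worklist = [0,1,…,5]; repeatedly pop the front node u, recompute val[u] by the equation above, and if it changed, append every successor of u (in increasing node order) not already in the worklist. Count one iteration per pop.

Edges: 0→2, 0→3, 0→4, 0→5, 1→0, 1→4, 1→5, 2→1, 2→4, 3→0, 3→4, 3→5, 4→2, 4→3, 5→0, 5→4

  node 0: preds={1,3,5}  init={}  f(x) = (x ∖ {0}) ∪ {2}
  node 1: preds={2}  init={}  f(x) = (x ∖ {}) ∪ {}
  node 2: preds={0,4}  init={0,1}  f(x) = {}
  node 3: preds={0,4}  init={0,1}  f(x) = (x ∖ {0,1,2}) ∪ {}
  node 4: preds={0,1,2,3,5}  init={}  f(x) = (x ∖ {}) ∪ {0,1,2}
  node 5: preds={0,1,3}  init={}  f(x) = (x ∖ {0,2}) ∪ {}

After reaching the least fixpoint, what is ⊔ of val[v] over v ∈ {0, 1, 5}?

Iteration log — 10 steps:
  step 1. node 0  ⊔preds={0,1}  new={1,2}  old={}  +wl: 
  step 2. node 1  ⊔preds={0,1}  new={0,1}  old={}  +wl: 0
  step 3. node 2  ⊔preds={1,2}  new={0,1}  stable
  step 4. node 3  ⊔preds={1,2}  new={0,1}  stable
  step 5. node 4  ⊔preds={0,1,2}  new={0,1,2}  old={}  +wl: 2,3
  step 6. node 5  ⊔preds={0,1,2}  new={1}  old={}  +wl: 4
  step 7. node 0  ⊔preds={0,1}  new={1,2}  stable
  step 8. node 2  ⊔preds={0,1,2}  new={0,1}  stable
  step 9. node 3  ⊔preds={0,1,2}  new={0,1}  stable
  step 10. node 4  ⊔preds={0,1,2}  new={0,1,2}  stable

Least fixpoint reached:
  node 0: {1,2}
  node 1: {0,1}
  node 2: {0,1}
  node 3: {0,1}
  node 4: {0,1,2}
  node 5: {1}

{0,1,2}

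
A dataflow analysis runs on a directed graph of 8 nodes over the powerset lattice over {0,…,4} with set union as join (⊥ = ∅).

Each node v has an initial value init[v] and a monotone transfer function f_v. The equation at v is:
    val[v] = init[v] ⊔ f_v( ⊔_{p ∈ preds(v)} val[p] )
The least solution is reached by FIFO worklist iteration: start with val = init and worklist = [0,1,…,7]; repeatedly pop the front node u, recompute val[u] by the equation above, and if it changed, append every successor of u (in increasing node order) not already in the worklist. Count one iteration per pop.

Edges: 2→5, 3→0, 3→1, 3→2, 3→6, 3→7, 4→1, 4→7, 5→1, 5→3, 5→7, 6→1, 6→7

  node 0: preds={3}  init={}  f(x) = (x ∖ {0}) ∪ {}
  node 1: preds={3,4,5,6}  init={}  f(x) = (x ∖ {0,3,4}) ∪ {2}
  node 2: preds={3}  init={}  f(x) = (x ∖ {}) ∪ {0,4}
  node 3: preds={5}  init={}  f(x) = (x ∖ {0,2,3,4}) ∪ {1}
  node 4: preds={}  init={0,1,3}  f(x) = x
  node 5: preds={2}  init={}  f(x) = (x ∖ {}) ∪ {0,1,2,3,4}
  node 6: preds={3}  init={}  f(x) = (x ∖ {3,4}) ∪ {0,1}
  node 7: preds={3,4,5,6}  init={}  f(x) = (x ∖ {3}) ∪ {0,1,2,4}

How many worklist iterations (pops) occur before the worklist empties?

13

Worklist (13 pops):
  #1 pop 0: in={} → {} (no change)
  #2 pop 1: in={0,1,3} → {1,2} (was {}); enqueue []
  #3 pop 2: in={} → {0,4} (was {}); enqueue []
  #4 pop 3: in={} → {1} (was {}); enqueue [0,1,2]
  #5 pop 4: in={} → {0,1,3} (no change)
  #6 pop 5: in={0,4} → {0,1,2,3,4} (was {}); enqueue [3]
  #7 pop 6: in={1} → {0,1} (was {}); enqueue []
  #8 pop 7: in={0,1,2,3,4} → {0,1,2,4} (was {}); enqueue []
  #9 pop 0: in={1} → {1} (was {}); enqueue []
  #10 pop 1: in={0,1,2,3,4} → {1,2} (no change)
  #11 pop 2: in={1} → {0,1,4} (was {0,4}); enqueue [5]
  #12 pop 3: in={0,1,2,3,4} → {1} (no change)
  #13 pop 5: in={0,1,4} → {0,1,2,3,4} (no change)

Fixpoint:
  val[0] = {1}
  val[1] = {1,2}
  val[2] = {0,1,4}
  val[3] = {1}
  val[4] = {0,1,3}
  val[5] = {0,1,2,3,4}
  val[6] = {0,1}
  val[7] = {0,1,2,4}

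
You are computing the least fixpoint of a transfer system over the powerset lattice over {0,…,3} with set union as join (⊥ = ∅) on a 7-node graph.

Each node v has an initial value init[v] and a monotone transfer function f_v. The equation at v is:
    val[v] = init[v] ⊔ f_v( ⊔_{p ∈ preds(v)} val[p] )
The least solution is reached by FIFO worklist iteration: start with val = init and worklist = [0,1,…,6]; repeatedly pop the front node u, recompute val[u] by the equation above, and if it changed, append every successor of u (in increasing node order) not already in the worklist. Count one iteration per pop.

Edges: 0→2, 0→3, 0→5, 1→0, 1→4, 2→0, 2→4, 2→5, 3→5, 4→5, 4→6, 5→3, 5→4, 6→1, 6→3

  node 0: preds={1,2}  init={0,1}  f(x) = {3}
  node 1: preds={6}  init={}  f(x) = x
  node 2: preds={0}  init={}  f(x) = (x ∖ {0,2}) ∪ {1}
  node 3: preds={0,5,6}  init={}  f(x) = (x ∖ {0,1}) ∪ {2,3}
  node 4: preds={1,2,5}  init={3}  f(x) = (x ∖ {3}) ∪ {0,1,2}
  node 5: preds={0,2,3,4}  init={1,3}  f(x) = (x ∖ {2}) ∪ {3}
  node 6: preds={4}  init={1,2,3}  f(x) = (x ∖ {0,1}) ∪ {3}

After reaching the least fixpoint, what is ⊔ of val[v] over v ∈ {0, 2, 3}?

{0,1,2,3}

Trace (10 dequeues):
  [1] u=0 | in {} | out {0,1,3} | prev {0,1} | push {}
  [2] u=1 | in {1,2,3} | out {1,2,3} | prev {} | push {0}
  [3] u=2 | in {0,1,3} | out {1,3} | prev {} | push {}
  [4] u=3 | in {0,1,2,3} | out {2,3} | prev {} | push {}
  [5] u=4 | in {1,2,3} | out {0,1,2,3} | prev {3} | push {}
  [6] u=5 | in {0,1,2,3} | out {0,1,3} | prev {1,3} | push {3,4}
  [7] u=6 | in {0,1,2,3} | out {1,2,3} | ==
  [8] u=0 | in {1,2,3} | out {0,1,3} | ==
  [9] u=3 | in {0,1,2,3} | out {2,3} | ==
  [10] u=4 | in {0,1,2,3} | out {0,1,2,3} | ==

Converged values:
  [0] {0,1,3}
  [1] {1,2,3}
  [2] {1,3}
  [3] {2,3}
  [4] {0,1,2,3}
  [5] {0,1,3}
  [6] {1,2,3}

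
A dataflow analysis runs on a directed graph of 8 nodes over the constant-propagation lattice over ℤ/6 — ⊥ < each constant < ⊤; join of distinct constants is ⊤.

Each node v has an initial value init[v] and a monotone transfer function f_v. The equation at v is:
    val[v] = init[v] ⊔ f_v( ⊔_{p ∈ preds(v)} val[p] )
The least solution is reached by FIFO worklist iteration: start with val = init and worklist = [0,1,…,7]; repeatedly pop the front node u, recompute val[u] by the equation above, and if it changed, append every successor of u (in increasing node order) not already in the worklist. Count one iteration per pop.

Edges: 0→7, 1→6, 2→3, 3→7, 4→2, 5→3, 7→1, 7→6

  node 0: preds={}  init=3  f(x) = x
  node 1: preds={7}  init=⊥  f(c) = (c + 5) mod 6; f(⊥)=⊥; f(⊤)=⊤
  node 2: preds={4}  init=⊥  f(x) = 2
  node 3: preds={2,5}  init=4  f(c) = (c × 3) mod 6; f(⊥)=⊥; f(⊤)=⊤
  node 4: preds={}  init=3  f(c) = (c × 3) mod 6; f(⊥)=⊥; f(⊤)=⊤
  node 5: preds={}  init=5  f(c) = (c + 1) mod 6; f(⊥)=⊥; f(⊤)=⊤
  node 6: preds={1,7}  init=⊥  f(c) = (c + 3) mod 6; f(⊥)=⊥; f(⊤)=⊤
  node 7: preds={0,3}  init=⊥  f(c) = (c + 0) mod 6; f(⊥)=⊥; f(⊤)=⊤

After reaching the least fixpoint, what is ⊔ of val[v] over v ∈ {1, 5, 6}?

Iteration log — 10 steps:
  step 1. node 0  ⊔preds=⊥  new=3  stable
  step 2. node 1  ⊔preds=⊥  new=⊥  stable
  step 3. node 2  ⊔preds=3  new=2  old=⊥  +wl: 
  step 4. node 3  ⊔preds=⊤  new=⊤  old=4  +wl: 
  step 5. node 4  ⊔preds=⊥  new=3  stable
  step 6. node 5  ⊔preds=⊥  new=5  stable
  step 7. node 6  ⊔preds=⊥  new=⊥  stable
  step 8. node 7  ⊔preds=⊤  new=⊤  old=⊥  +wl: 1,6
  step 9. node 1  ⊔preds=⊤  new=⊤  old=⊥  +wl: 
  step 10. node 6  ⊔preds=⊤  new=⊤  old=⊥  +wl: 

Least fixpoint reached:
  node 0: 3
  node 1: ⊤
  node 2: 2
  node 3: ⊤
  node 4: 3
  node 5: 5
  node 6: ⊤
  node 7: ⊤

⊤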